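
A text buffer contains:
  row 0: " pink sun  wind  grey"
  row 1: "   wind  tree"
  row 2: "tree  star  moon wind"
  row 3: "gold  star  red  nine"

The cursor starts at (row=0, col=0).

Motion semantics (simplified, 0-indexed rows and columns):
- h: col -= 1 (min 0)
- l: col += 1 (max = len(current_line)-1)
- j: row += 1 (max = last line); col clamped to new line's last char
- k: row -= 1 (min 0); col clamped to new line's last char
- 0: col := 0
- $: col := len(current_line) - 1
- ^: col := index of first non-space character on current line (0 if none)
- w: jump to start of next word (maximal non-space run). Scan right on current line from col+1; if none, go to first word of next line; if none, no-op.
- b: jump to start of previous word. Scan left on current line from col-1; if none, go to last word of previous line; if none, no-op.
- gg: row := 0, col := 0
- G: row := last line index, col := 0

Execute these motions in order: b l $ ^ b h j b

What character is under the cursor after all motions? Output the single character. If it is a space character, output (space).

Answer: g

Derivation:
After 1 (b): row=0 col=0 char='_'
After 2 (l): row=0 col=1 char='p'
After 3 ($): row=0 col=20 char='y'
After 4 (^): row=0 col=1 char='p'
After 5 (b): row=0 col=1 char='p'
After 6 (h): row=0 col=0 char='_'
After 7 (j): row=1 col=0 char='_'
After 8 (b): row=0 col=17 char='g'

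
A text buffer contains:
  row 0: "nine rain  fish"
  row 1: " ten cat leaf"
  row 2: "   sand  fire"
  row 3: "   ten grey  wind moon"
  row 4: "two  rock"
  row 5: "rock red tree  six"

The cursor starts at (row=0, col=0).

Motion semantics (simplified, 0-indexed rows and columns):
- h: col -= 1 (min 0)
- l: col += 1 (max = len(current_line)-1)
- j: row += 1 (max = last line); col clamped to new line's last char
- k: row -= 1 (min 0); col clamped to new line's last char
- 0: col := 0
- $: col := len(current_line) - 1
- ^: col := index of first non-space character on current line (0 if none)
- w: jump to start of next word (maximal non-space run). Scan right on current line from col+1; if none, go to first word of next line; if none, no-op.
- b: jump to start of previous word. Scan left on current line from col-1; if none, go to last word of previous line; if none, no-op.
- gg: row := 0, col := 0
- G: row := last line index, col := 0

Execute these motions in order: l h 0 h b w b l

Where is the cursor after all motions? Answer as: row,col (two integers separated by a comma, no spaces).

After 1 (l): row=0 col=1 char='i'
After 2 (h): row=0 col=0 char='n'
After 3 (0): row=0 col=0 char='n'
After 4 (h): row=0 col=0 char='n'
After 5 (b): row=0 col=0 char='n'
After 6 (w): row=0 col=5 char='r'
After 7 (b): row=0 col=0 char='n'
After 8 (l): row=0 col=1 char='i'

Answer: 0,1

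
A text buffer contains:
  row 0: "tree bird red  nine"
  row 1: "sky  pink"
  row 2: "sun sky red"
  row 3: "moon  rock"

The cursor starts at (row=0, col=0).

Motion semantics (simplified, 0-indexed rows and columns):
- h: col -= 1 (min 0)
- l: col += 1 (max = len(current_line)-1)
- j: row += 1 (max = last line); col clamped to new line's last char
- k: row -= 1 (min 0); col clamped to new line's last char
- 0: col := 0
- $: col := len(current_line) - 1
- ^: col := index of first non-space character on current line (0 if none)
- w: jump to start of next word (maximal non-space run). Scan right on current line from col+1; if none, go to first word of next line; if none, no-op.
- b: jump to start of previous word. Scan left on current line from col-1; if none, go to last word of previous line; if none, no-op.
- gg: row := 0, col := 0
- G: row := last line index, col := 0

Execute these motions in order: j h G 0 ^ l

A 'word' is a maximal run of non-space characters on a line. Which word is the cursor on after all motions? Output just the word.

After 1 (j): row=1 col=0 char='s'
After 2 (h): row=1 col=0 char='s'
After 3 (G): row=3 col=0 char='m'
After 4 (0): row=3 col=0 char='m'
After 5 (^): row=3 col=0 char='m'
After 6 (l): row=3 col=1 char='o'

Answer: moon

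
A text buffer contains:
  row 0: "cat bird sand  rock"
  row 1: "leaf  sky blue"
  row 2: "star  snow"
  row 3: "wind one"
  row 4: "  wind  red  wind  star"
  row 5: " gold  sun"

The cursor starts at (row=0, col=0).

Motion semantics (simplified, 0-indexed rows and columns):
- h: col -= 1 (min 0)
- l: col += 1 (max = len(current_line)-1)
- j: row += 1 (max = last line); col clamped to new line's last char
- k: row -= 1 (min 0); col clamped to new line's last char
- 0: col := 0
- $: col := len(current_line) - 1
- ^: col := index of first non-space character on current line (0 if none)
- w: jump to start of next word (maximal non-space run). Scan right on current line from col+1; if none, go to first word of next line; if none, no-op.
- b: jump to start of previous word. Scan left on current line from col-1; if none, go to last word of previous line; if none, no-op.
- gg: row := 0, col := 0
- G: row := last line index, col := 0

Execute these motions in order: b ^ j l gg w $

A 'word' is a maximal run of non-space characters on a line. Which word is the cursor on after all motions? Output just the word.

Answer: rock

Derivation:
After 1 (b): row=0 col=0 char='c'
After 2 (^): row=0 col=0 char='c'
After 3 (j): row=1 col=0 char='l'
After 4 (l): row=1 col=1 char='e'
After 5 (gg): row=0 col=0 char='c'
After 6 (w): row=0 col=4 char='b'
After 7 ($): row=0 col=18 char='k'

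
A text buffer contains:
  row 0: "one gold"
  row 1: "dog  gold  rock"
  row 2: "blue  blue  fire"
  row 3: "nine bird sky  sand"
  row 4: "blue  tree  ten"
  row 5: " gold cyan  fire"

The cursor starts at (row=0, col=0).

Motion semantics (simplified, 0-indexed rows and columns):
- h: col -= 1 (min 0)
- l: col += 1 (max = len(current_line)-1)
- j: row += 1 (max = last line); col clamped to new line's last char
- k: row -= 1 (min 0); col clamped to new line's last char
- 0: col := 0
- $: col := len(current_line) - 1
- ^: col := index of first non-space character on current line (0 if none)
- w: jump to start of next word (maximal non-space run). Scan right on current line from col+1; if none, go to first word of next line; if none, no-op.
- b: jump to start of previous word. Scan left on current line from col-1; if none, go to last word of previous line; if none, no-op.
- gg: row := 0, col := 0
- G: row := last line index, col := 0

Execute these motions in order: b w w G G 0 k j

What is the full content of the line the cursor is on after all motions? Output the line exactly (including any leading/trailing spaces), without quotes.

After 1 (b): row=0 col=0 char='o'
After 2 (w): row=0 col=4 char='g'
After 3 (w): row=1 col=0 char='d'
After 4 (G): row=5 col=0 char='_'
After 5 (G): row=5 col=0 char='_'
After 6 (0): row=5 col=0 char='_'
After 7 (k): row=4 col=0 char='b'
After 8 (j): row=5 col=0 char='_'

Answer:  gold cyan  fire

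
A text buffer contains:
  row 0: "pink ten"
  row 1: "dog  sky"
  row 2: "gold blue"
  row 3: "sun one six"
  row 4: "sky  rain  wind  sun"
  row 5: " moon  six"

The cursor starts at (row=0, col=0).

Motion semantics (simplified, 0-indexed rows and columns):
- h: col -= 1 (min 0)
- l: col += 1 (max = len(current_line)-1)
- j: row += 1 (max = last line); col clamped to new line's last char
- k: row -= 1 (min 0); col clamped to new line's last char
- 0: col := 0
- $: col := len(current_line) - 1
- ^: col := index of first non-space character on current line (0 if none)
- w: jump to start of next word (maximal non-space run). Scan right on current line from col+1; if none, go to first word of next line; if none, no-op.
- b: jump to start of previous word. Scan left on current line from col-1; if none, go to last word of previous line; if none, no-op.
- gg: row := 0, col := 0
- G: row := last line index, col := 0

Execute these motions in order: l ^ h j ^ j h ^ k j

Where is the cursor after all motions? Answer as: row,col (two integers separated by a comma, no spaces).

Answer: 2,0

Derivation:
After 1 (l): row=0 col=1 char='i'
After 2 (^): row=0 col=0 char='p'
After 3 (h): row=0 col=0 char='p'
After 4 (j): row=1 col=0 char='d'
After 5 (^): row=1 col=0 char='d'
After 6 (j): row=2 col=0 char='g'
After 7 (h): row=2 col=0 char='g'
After 8 (^): row=2 col=0 char='g'
After 9 (k): row=1 col=0 char='d'
After 10 (j): row=2 col=0 char='g'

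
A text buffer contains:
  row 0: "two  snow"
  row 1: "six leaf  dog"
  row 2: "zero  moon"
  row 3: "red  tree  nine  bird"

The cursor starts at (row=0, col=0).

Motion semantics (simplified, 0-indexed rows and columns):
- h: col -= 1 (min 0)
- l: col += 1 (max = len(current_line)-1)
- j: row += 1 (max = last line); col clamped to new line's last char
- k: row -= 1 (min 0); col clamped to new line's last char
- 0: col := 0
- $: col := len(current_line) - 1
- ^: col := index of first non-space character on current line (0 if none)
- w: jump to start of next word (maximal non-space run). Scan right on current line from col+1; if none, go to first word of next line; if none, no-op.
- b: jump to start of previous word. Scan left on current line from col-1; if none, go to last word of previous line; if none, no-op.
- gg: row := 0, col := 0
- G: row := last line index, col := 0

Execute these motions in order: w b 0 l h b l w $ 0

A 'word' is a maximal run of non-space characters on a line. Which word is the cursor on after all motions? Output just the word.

After 1 (w): row=0 col=5 char='s'
After 2 (b): row=0 col=0 char='t'
After 3 (0): row=0 col=0 char='t'
After 4 (l): row=0 col=1 char='w'
After 5 (h): row=0 col=0 char='t'
After 6 (b): row=0 col=0 char='t'
After 7 (l): row=0 col=1 char='w'
After 8 (w): row=0 col=5 char='s'
After 9 ($): row=0 col=8 char='w'
After 10 (0): row=0 col=0 char='t'

Answer: two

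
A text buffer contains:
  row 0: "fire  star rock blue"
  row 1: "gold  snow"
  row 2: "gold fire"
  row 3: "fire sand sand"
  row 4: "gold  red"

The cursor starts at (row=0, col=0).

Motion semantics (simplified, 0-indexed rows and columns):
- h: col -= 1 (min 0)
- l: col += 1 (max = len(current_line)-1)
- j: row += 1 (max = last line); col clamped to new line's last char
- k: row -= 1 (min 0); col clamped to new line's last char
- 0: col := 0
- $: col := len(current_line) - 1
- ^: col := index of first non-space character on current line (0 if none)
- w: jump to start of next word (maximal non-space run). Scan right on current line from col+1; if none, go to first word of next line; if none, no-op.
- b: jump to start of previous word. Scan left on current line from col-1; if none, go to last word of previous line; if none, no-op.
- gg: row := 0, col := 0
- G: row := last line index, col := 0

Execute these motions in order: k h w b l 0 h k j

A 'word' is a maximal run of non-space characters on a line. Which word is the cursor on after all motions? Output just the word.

Answer: gold

Derivation:
After 1 (k): row=0 col=0 char='f'
After 2 (h): row=0 col=0 char='f'
After 3 (w): row=0 col=6 char='s'
After 4 (b): row=0 col=0 char='f'
After 5 (l): row=0 col=1 char='i'
After 6 (0): row=0 col=0 char='f'
After 7 (h): row=0 col=0 char='f'
After 8 (k): row=0 col=0 char='f'
After 9 (j): row=1 col=0 char='g'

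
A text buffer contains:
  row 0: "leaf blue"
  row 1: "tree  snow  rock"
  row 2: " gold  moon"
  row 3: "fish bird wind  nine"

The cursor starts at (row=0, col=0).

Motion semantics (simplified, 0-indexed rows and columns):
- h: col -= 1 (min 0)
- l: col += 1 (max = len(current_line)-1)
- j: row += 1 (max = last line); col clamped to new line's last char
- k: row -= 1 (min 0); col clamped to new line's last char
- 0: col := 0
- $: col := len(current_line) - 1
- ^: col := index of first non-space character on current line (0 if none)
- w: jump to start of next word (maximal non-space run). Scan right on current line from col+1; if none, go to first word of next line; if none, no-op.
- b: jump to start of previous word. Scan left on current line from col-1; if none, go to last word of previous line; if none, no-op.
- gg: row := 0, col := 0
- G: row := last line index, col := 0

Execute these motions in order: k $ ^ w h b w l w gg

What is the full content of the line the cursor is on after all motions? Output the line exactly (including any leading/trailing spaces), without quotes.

Answer: leaf blue

Derivation:
After 1 (k): row=0 col=0 char='l'
After 2 ($): row=0 col=8 char='e'
After 3 (^): row=0 col=0 char='l'
After 4 (w): row=0 col=5 char='b'
After 5 (h): row=0 col=4 char='_'
After 6 (b): row=0 col=0 char='l'
After 7 (w): row=0 col=5 char='b'
After 8 (l): row=0 col=6 char='l'
After 9 (w): row=1 col=0 char='t'
After 10 (gg): row=0 col=0 char='l'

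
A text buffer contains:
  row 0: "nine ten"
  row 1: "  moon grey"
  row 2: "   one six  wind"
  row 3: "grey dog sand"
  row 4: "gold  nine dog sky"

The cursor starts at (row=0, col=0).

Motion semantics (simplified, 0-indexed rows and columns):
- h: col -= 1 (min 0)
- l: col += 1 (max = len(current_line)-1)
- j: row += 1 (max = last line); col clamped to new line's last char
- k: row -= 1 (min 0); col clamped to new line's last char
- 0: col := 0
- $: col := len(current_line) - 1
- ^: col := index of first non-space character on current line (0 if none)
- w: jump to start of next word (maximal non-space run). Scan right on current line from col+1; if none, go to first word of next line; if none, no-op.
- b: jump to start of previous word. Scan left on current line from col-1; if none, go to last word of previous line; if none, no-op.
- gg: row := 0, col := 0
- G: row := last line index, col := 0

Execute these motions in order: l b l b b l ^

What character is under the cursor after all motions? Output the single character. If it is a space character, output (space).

After 1 (l): row=0 col=1 char='i'
After 2 (b): row=0 col=0 char='n'
After 3 (l): row=0 col=1 char='i'
After 4 (b): row=0 col=0 char='n'
After 5 (b): row=0 col=0 char='n'
After 6 (l): row=0 col=1 char='i'
After 7 (^): row=0 col=0 char='n'

Answer: n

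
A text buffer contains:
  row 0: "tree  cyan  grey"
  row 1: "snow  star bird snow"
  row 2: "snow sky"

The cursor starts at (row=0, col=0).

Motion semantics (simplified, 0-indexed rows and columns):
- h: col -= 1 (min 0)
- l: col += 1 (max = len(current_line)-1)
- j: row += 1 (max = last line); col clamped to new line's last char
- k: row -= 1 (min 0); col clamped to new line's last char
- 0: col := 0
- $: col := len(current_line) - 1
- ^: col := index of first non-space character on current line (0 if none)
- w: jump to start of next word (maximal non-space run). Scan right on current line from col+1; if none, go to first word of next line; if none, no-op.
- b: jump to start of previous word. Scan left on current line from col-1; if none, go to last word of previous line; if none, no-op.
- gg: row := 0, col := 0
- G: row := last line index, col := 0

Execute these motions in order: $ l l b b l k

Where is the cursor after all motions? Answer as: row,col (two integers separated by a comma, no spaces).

Answer: 0,7

Derivation:
After 1 ($): row=0 col=15 char='y'
After 2 (l): row=0 col=15 char='y'
After 3 (l): row=0 col=15 char='y'
After 4 (b): row=0 col=12 char='g'
After 5 (b): row=0 col=6 char='c'
After 6 (l): row=0 col=7 char='y'
After 7 (k): row=0 col=7 char='y'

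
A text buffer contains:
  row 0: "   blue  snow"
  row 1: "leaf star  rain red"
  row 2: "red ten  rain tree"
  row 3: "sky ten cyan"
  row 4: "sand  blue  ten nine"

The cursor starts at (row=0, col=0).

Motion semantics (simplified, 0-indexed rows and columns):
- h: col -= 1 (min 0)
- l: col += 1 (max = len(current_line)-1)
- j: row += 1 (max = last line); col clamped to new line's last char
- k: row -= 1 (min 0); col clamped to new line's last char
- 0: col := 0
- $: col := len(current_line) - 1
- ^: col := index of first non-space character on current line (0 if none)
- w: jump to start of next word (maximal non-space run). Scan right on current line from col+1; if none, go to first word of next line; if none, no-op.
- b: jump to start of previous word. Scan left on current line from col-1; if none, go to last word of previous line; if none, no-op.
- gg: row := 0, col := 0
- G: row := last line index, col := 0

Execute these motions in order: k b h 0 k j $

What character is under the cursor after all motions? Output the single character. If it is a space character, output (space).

Answer: d

Derivation:
After 1 (k): row=0 col=0 char='_'
After 2 (b): row=0 col=0 char='_'
After 3 (h): row=0 col=0 char='_'
After 4 (0): row=0 col=0 char='_'
After 5 (k): row=0 col=0 char='_'
After 6 (j): row=1 col=0 char='l'
After 7 ($): row=1 col=18 char='d'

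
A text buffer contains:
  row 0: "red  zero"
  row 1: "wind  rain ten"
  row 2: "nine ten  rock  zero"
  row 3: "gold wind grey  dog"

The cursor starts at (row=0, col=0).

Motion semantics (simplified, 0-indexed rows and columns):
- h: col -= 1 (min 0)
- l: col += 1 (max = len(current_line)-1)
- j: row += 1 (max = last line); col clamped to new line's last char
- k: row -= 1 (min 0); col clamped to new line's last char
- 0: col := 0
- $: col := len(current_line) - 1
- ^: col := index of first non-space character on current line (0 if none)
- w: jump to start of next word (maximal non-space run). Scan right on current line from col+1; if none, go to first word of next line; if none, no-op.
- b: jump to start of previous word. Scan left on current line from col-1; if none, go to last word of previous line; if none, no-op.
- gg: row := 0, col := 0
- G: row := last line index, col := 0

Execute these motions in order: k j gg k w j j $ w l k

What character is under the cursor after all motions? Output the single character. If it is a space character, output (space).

After 1 (k): row=0 col=0 char='r'
After 2 (j): row=1 col=0 char='w'
After 3 (gg): row=0 col=0 char='r'
After 4 (k): row=0 col=0 char='r'
After 5 (w): row=0 col=5 char='z'
After 6 (j): row=1 col=5 char='_'
After 7 (j): row=2 col=5 char='t'
After 8 ($): row=2 col=19 char='o'
After 9 (w): row=3 col=0 char='g'
After 10 (l): row=3 col=1 char='o'
After 11 (k): row=2 col=1 char='i'

Answer: i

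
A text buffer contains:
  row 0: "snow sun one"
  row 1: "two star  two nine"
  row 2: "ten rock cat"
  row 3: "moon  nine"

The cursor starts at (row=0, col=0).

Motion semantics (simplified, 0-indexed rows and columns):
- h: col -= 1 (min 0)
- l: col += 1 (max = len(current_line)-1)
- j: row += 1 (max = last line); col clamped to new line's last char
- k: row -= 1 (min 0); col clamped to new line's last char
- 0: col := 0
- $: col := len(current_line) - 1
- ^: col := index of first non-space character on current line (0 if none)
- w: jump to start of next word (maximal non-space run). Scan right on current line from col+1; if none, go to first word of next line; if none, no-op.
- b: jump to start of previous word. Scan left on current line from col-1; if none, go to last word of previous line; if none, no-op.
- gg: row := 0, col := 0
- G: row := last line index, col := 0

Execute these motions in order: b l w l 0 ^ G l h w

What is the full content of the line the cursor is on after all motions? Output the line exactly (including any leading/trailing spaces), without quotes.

Answer: moon  nine

Derivation:
After 1 (b): row=0 col=0 char='s'
After 2 (l): row=0 col=1 char='n'
After 3 (w): row=0 col=5 char='s'
After 4 (l): row=0 col=6 char='u'
After 5 (0): row=0 col=0 char='s'
After 6 (^): row=0 col=0 char='s'
After 7 (G): row=3 col=0 char='m'
After 8 (l): row=3 col=1 char='o'
After 9 (h): row=3 col=0 char='m'
After 10 (w): row=3 col=6 char='n'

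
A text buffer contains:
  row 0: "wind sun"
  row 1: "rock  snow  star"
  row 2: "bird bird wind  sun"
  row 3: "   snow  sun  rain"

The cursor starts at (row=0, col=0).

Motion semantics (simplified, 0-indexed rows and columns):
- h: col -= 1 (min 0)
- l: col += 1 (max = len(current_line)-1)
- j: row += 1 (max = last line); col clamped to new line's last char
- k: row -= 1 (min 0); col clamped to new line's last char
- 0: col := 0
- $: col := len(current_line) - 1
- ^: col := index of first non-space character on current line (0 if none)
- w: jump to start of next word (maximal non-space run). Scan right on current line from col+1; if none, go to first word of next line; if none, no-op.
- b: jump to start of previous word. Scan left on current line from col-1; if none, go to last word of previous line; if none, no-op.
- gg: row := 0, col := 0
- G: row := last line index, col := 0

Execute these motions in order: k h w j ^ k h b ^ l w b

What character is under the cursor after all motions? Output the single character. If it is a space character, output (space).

After 1 (k): row=0 col=0 char='w'
After 2 (h): row=0 col=0 char='w'
After 3 (w): row=0 col=5 char='s'
After 4 (j): row=1 col=5 char='_'
After 5 (^): row=1 col=0 char='r'
After 6 (k): row=0 col=0 char='w'
After 7 (h): row=0 col=0 char='w'
After 8 (b): row=0 col=0 char='w'
After 9 (^): row=0 col=0 char='w'
After 10 (l): row=0 col=1 char='i'
After 11 (w): row=0 col=5 char='s'
After 12 (b): row=0 col=0 char='w'

Answer: w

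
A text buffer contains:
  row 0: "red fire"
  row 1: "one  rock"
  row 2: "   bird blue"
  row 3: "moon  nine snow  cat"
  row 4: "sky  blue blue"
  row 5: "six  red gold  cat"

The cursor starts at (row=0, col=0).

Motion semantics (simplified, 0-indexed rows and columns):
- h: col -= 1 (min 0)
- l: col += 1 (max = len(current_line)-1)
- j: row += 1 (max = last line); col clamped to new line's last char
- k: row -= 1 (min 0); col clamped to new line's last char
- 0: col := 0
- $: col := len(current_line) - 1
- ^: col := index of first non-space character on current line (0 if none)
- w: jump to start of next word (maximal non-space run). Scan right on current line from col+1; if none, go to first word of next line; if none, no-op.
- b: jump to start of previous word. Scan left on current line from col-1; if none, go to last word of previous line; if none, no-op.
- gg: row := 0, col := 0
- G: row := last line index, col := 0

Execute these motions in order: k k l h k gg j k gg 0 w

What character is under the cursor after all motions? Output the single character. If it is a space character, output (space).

After 1 (k): row=0 col=0 char='r'
After 2 (k): row=0 col=0 char='r'
After 3 (l): row=0 col=1 char='e'
After 4 (h): row=0 col=0 char='r'
After 5 (k): row=0 col=0 char='r'
After 6 (gg): row=0 col=0 char='r'
After 7 (j): row=1 col=0 char='o'
After 8 (k): row=0 col=0 char='r'
After 9 (gg): row=0 col=0 char='r'
After 10 (0): row=0 col=0 char='r'
After 11 (w): row=0 col=4 char='f'

Answer: f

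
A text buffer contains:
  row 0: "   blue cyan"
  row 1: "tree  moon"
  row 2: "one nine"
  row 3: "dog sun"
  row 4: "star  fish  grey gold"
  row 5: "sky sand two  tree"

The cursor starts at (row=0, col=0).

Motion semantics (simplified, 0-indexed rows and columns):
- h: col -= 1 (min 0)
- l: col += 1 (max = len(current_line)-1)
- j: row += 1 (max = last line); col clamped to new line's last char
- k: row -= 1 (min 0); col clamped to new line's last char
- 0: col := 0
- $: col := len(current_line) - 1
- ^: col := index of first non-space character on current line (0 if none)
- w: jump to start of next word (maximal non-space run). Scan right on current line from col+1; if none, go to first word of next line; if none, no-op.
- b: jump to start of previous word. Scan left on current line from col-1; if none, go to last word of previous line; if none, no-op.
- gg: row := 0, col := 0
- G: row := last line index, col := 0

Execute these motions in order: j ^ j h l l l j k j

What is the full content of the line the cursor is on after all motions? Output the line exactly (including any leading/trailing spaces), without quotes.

After 1 (j): row=1 col=0 char='t'
After 2 (^): row=1 col=0 char='t'
After 3 (j): row=2 col=0 char='o'
After 4 (h): row=2 col=0 char='o'
After 5 (l): row=2 col=1 char='n'
After 6 (l): row=2 col=2 char='e'
After 7 (l): row=2 col=3 char='_'
After 8 (j): row=3 col=3 char='_'
After 9 (k): row=2 col=3 char='_'
After 10 (j): row=3 col=3 char='_'

Answer: dog sun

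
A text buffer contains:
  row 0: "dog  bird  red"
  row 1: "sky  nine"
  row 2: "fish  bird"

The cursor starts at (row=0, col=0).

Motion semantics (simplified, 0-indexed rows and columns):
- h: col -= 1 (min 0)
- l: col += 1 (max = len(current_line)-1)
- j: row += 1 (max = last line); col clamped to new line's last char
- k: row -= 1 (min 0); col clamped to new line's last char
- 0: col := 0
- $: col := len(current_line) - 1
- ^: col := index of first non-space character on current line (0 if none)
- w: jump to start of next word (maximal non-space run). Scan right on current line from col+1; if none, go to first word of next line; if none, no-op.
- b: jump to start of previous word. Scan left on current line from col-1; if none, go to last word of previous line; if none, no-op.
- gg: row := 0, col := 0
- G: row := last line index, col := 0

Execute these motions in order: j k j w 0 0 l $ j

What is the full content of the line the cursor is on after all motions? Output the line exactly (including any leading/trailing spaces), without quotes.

Answer: fish  bird

Derivation:
After 1 (j): row=1 col=0 char='s'
After 2 (k): row=0 col=0 char='d'
After 3 (j): row=1 col=0 char='s'
After 4 (w): row=1 col=5 char='n'
After 5 (0): row=1 col=0 char='s'
After 6 (0): row=1 col=0 char='s'
After 7 (l): row=1 col=1 char='k'
After 8 ($): row=1 col=8 char='e'
After 9 (j): row=2 col=8 char='r'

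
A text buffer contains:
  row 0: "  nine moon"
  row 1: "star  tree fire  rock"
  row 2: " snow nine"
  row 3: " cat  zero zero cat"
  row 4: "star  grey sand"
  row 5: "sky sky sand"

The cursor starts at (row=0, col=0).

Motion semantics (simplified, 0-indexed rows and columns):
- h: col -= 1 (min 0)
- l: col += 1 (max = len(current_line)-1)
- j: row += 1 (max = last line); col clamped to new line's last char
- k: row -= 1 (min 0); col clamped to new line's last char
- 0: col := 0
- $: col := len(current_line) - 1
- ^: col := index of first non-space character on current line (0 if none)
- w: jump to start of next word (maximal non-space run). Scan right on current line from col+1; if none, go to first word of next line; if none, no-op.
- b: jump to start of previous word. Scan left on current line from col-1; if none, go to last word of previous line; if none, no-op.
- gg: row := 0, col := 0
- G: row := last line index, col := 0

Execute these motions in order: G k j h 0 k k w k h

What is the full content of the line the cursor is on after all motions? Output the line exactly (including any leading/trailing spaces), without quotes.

After 1 (G): row=5 col=0 char='s'
After 2 (k): row=4 col=0 char='s'
After 3 (j): row=5 col=0 char='s'
After 4 (h): row=5 col=0 char='s'
After 5 (0): row=5 col=0 char='s'
After 6 (k): row=4 col=0 char='s'
After 7 (k): row=3 col=0 char='_'
After 8 (w): row=3 col=1 char='c'
After 9 (k): row=2 col=1 char='s'
After 10 (h): row=2 col=0 char='_'

Answer:  snow nine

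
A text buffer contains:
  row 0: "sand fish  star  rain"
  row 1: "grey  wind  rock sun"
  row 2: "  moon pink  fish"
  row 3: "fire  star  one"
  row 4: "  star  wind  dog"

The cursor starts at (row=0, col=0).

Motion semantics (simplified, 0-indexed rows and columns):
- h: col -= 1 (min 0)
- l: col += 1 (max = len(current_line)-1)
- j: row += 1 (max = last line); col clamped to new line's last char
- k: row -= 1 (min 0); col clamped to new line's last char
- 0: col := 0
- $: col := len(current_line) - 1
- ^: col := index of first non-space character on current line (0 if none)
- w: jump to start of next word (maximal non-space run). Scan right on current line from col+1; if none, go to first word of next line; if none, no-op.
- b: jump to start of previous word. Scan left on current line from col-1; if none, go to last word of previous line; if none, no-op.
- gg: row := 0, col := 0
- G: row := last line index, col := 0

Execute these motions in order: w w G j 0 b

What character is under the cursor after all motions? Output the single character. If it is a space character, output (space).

Answer: o

Derivation:
After 1 (w): row=0 col=5 char='f'
After 2 (w): row=0 col=11 char='s'
After 3 (G): row=4 col=0 char='_'
After 4 (j): row=4 col=0 char='_'
After 5 (0): row=4 col=0 char='_'
After 6 (b): row=3 col=12 char='o'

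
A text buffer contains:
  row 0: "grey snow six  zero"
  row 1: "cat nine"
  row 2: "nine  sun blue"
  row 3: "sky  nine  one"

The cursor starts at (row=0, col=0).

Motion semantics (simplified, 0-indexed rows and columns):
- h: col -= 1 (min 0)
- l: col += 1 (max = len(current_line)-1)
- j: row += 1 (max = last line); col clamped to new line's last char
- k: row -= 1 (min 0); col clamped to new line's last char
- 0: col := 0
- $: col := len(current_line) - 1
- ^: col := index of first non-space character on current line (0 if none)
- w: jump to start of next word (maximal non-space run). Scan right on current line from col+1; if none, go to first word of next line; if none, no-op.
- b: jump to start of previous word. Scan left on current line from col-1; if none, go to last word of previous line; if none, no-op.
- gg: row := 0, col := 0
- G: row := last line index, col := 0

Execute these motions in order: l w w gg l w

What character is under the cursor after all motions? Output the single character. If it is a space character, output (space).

Answer: s

Derivation:
After 1 (l): row=0 col=1 char='r'
After 2 (w): row=0 col=5 char='s'
After 3 (w): row=0 col=10 char='s'
After 4 (gg): row=0 col=0 char='g'
After 5 (l): row=0 col=1 char='r'
After 6 (w): row=0 col=5 char='s'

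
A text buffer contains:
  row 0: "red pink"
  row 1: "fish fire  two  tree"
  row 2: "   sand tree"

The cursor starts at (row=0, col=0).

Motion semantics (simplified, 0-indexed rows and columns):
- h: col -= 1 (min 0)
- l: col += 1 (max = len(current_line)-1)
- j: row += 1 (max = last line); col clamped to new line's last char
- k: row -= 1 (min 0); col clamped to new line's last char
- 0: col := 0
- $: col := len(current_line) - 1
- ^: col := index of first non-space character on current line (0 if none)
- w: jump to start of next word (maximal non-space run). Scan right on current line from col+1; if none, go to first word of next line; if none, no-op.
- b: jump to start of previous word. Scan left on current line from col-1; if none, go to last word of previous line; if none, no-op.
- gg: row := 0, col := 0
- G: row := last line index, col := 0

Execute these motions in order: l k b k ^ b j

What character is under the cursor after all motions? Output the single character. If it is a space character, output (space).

After 1 (l): row=0 col=1 char='e'
After 2 (k): row=0 col=1 char='e'
After 3 (b): row=0 col=0 char='r'
After 4 (k): row=0 col=0 char='r'
After 5 (^): row=0 col=0 char='r'
After 6 (b): row=0 col=0 char='r'
After 7 (j): row=1 col=0 char='f'

Answer: f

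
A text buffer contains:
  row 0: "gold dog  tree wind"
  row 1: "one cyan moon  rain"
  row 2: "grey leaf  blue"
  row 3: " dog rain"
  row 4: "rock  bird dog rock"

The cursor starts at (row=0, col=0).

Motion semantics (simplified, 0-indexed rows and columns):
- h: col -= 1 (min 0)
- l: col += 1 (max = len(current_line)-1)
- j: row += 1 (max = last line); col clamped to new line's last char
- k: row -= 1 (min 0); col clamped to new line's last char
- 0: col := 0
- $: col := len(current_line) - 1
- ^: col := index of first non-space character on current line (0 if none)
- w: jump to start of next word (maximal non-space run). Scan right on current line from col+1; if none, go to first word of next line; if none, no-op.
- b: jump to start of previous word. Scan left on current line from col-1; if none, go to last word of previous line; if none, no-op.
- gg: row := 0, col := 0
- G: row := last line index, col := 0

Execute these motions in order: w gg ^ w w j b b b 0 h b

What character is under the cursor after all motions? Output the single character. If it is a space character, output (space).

After 1 (w): row=0 col=5 char='d'
After 2 (gg): row=0 col=0 char='g'
After 3 (^): row=0 col=0 char='g'
After 4 (w): row=0 col=5 char='d'
After 5 (w): row=0 col=10 char='t'
After 6 (j): row=1 col=10 char='o'
After 7 (b): row=1 col=9 char='m'
After 8 (b): row=1 col=4 char='c'
After 9 (b): row=1 col=0 char='o'
After 10 (0): row=1 col=0 char='o'
After 11 (h): row=1 col=0 char='o'
After 12 (b): row=0 col=15 char='w'

Answer: w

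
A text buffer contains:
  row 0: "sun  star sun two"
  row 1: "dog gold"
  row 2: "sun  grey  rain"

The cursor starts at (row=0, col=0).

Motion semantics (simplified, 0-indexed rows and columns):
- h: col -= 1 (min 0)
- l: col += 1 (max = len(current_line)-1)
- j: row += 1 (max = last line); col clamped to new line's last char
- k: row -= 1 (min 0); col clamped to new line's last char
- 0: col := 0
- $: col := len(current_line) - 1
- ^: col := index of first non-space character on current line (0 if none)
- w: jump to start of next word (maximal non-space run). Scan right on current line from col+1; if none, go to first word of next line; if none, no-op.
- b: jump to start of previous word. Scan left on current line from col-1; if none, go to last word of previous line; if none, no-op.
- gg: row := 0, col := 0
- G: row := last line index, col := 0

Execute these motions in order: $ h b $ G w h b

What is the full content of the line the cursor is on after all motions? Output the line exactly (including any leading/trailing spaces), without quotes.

After 1 ($): row=0 col=16 char='o'
After 2 (h): row=0 col=15 char='w'
After 3 (b): row=0 col=14 char='t'
After 4 ($): row=0 col=16 char='o'
After 5 (G): row=2 col=0 char='s'
After 6 (w): row=2 col=5 char='g'
After 7 (h): row=2 col=4 char='_'
After 8 (b): row=2 col=0 char='s'

Answer: sun  grey  rain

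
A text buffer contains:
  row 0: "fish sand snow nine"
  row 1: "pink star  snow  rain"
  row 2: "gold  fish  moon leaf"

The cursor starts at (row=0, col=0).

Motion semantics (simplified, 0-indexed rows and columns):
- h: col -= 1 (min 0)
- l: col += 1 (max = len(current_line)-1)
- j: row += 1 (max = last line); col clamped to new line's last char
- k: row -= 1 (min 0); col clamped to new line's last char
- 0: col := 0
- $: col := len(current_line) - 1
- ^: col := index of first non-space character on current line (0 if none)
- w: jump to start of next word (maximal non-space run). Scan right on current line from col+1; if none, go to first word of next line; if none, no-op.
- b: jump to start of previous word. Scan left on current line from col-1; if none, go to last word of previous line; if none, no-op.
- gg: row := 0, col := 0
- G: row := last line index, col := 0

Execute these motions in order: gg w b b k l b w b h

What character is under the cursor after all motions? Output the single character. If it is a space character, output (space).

After 1 (gg): row=0 col=0 char='f'
After 2 (w): row=0 col=5 char='s'
After 3 (b): row=0 col=0 char='f'
After 4 (b): row=0 col=0 char='f'
After 5 (k): row=0 col=0 char='f'
After 6 (l): row=0 col=1 char='i'
After 7 (b): row=0 col=0 char='f'
After 8 (w): row=0 col=5 char='s'
After 9 (b): row=0 col=0 char='f'
After 10 (h): row=0 col=0 char='f'

Answer: f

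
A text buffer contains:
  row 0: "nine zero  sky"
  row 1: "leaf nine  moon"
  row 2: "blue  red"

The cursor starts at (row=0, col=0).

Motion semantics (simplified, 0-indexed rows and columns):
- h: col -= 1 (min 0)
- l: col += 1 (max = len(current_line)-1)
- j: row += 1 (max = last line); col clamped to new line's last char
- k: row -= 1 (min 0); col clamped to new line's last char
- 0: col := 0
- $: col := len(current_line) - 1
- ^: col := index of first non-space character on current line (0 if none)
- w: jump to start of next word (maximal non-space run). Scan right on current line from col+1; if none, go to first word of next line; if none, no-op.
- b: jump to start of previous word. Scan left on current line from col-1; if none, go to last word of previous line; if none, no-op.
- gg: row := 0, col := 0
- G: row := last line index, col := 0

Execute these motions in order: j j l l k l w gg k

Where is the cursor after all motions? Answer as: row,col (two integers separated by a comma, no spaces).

After 1 (j): row=1 col=0 char='l'
After 2 (j): row=2 col=0 char='b'
After 3 (l): row=2 col=1 char='l'
After 4 (l): row=2 col=2 char='u'
After 5 (k): row=1 col=2 char='a'
After 6 (l): row=1 col=3 char='f'
After 7 (w): row=1 col=5 char='n'
After 8 (gg): row=0 col=0 char='n'
After 9 (k): row=0 col=0 char='n'

Answer: 0,0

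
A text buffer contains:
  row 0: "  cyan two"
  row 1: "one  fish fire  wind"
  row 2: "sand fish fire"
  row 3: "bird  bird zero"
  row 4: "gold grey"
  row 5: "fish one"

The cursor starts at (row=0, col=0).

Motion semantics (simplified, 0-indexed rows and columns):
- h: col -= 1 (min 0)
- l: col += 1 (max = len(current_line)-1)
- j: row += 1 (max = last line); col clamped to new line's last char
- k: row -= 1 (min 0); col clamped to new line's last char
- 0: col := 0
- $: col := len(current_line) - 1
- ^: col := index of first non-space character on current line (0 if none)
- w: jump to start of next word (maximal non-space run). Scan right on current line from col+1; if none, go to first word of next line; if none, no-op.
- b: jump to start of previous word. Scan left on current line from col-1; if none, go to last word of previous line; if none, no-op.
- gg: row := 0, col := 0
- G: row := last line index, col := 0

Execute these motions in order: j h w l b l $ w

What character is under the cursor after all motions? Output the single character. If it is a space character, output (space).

Answer: s

Derivation:
After 1 (j): row=1 col=0 char='o'
After 2 (h): row=1 col=0 char='o'
After 3 (w): row=1 col=5 char='f'
After 4 (l): row=1 col=6 char='i'
After 5 (b): row=1 col=5 char='f'
After 6 (l): row=1 col=6 char='i'
After 7 ($): row=1 col=19 char='d'
After 8 (w): row=2 col=0 char='s'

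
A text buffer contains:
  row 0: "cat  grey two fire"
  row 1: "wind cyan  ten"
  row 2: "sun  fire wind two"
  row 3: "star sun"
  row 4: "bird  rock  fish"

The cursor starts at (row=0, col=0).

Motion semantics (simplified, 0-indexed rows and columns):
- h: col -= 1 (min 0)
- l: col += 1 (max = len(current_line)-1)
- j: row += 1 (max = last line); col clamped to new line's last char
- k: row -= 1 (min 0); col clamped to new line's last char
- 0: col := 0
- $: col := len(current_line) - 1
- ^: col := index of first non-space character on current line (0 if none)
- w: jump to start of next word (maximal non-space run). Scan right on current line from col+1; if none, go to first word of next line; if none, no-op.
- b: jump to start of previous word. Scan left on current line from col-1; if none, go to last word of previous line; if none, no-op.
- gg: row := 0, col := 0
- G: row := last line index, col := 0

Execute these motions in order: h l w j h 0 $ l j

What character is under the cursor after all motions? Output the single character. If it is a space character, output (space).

After 1 (h): row=0 col=0 char='c'
After 2 (l): row=0 col=1 char='a'
After 3 (w): row=0 col=5 char='g'
After 4 (j): row=1 col=5 char='c'
After 5 (h): row=1 col=4 char='_'
After 6 (0): row=1 col=0 char='w'
After 7 ($): row=1 col=13 char='n'
After 8 (l): row=1 col=13 char='n'
After 9 (j): row=2 col=13 char='d'

Answer: d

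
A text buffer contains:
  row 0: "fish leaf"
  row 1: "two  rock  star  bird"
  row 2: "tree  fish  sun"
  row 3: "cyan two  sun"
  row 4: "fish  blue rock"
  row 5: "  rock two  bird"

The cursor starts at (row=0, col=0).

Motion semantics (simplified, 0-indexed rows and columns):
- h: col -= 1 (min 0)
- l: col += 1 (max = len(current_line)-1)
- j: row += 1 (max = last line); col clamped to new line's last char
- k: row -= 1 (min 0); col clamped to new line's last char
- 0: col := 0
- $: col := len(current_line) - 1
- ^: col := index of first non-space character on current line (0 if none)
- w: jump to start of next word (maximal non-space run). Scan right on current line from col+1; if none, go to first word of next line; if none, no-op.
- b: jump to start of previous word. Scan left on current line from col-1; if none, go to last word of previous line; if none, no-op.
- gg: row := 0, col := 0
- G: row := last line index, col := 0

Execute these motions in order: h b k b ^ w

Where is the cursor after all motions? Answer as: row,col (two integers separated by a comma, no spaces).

After 1 (h): row=0 col=0 char='f'
After 2 (b): row=0 col=0 char='f'
After 3 (k): row=0 col=0 char='f'
After 4 (b): row=0 col=0 char='f'
After 5 (^): row=0 col=0 char='f'
After 6 (w): row=0 col=5 char='l'

Answer: 0,5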